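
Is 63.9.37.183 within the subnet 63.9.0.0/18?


Subnet network: 63.9.0.0
Test IP AND mask: 63.9.0.0
Yes, 63.9.37.183 is in 63.9.0.0/18


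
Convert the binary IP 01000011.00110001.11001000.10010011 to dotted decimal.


01000011 = 67
00110001 = 49
11001000 = 200
10010011 = 147
IP: 67.49.200.147


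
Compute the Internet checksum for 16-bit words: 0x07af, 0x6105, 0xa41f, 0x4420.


Sum all words (with carry folding):
+ 0x07af = 0x07af
+ 0x6105 = 0x68b4
+ 0xa41f = 0x0cd4
+ 0x4420 = 0x50f4
One's complement: ~0x50f4
Checksum = 0xaf0b


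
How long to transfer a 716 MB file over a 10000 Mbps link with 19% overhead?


Effective throughput = 10000 * (1 - 19/100) = 8100.0 Mbps
File size in Mb = 716 * 8 = 5728 Mb
Time = 5728 / 8100.0
Time = 0.7072 seconds


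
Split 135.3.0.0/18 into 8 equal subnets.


New prefix = 18 + 3 = 21
Each subnet has 2048 addresses
  135.3.0.0/21
  135.3.8.0/21
  135.3.16.0/21
  135.3.24.0/21
  135.3.32.0/21
  135.3.40.0/21
  135.3.48.0/21
  135.3.56.0/21
Subnets: 135.3.0.0/21, 135.3.8.0/21, 135.3.16.0/21, 135.3.24.0/21, 135.3.32.0/21, 135.3.40.0/21, 135.3.48.0/21, 135.3.56.0/21


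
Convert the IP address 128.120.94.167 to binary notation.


128 = 10000000
120 = 01111000
94 = 01011110
167 = 10100111
Binary: 10000000.01111000.01011110.10100111


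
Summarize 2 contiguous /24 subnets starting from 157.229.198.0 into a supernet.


Original prefix: /24
Number of subnets: 2 = 2^1
New prefix = 24 - 1 = 23
Supernet: 157.229.198.0/23


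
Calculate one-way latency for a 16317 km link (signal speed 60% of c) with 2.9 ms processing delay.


Speed = 0.6 * 3e5 km/s = 180000 km/s
Propagation delay = 16317 / 180000 = 0.0906 s = 90.65 ms
Processing delay = 2.9 ms
Total one-way latency = 93.55 ms


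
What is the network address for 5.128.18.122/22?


IP:   00000101.10000000.00010010.01111010
Mask: 11111111.11111111.11111100.00000000
AND operation:
Net:  00000101.10000000.00010000.00000000
Network: 5.128.16.0/22


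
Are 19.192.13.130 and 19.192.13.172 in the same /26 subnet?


Mask: 255.255.255.192
19.192.13.130 AND mask = 19.192.13.128
19.192.13.172 AND mask = 19.192.13.128
Yes, same subnet (19.192.13.128)


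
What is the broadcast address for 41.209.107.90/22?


Network: 41.209.104.0/22
Host bits = 10
Set all host bits to 1:
Broadcast: 41.209.107.255


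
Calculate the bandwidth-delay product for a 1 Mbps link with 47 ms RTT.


BDP = bandwidth * RTT
= 1 Mbps * 47 ms
= 1 * 1e6 * 47 / 1000 bits
= 47000 bits
= 5875 bytes
= 5.7373 KB
BDP = 47000 bits (5875 bytes)


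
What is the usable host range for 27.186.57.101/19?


Network: 27.186.32.0
Broadcast: 27.186.63.255
First usable = network + 1
Last usable = broadcast - 1
Range: 27.186.32.1 to 27.186.63.254


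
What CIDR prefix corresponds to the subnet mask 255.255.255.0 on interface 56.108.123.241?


Binary: 11111111.11111111.11111111.00000000
Count leading 1s
Prefix: /24


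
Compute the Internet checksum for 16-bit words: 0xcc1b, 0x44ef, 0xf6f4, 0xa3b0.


Sum all words (with carry folding):
+ 0xcc1b = 0xcc1b
+ 0x44ef = 0x110b
+ 0xf6f4 = 0x0800
+ 0xa3b0 = 0xabb0
One's complement: ~0xabb0
Checksum = 0x544f


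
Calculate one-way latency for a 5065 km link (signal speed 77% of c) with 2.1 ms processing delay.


Speed = 0.77 * 3e5 km/s = 231000 km/s
Propagation delay = 5065 / 231000 = 0.0219 s = 21.9264 ms
Processing delay = 2.1 ms
Total one-way latency = 24.0264 ms


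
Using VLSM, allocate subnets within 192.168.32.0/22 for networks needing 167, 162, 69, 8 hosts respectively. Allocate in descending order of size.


167 hosts -> /24 (254 usable): 192.168.32.0/24
162 hosts -> /24 (254 usable): 192.168.33.0/24
69 hosts -> /25 (126 usable): 192.168.34.0/25
8 hosts -> /28 (14 usable): 192.168.34.128/28
Allocation: 192.168.32.0/24 (167 hosts, 254 usable); 192.168.33.0/24 (162 hosts, 254 usable); 192.168.34.0/25 (69 hosts, 126 usable); 192.168.34.128/28 (8 hosts, 14 usable)


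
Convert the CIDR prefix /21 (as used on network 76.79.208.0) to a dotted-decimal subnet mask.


/21 means 21 network bits, 11 host bits
Binary: 11111111111111111111100000000000
Mask: 255.255.248.0


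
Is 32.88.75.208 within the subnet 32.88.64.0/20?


Subnet network: 32.88.64.0
Test IP AND mask: 32.88.64.0
Yes, 32.88.75.208 is in 32.88.64.0/20


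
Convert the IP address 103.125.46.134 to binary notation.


103 = 01100111
125 = 01111101
46 = 00101110
134 = 10000110
Binary: 01100111.01111101.00101110.10000110


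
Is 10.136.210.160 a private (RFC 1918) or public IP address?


RFC 1918 private ranges:
  10.0.0.0/8 (10.0.0.0 - 10.255.255.255)
  172.16.0.0/12 (172.16.0.0 - 172.31.255.255)
  192.168.0.0/16 (192.168.0.0 - 192.168.255.255)
Private (in 10.0.0.0/8)


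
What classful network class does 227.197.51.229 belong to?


First octet: 227
Binary: 11100011
1110xxxx -> Class D (224-239)
Class D (multicast), default mask N/A


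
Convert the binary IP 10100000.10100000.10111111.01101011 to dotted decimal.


10100000 = 160
10100000 = 160
10111111 = 191
01101011 = 107
IP: 160.160.191.107


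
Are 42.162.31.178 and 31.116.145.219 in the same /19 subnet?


Mask: 255.255.224.0
42.162.31.178 AND mask = 42.162.0.0
31.116.145.219 AND mask = 31.116.128.0
No, different subnets (42.162.0.0 vs 31.116.128.0)


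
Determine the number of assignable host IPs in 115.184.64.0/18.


Host bits = 32 - 18 = 14
Total addresses = 2^14 = 16384
Usable = total - 2 (network and broadcast)
Usable hosts: 16382


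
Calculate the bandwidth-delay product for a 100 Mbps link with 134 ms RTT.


BDP = bandwidth * RTT
= 100 Mbps * 134 ms
= 100 * 1e6 * 134 / 1000 bits
= 13400000 bits
= 1675000 bytes
= 1635.7422 KB
BDP = 13400000 bits (1675000 bytes)


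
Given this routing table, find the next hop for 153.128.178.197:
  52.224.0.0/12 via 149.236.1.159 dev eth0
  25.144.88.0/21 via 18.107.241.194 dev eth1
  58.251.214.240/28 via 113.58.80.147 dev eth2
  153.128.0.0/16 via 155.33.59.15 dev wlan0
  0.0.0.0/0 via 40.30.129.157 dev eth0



Longest prefix match for 153.128.178.197:
  /12 52.224.0.0: no
  /21 25.144.88.0: no
  /28 58.251.214.240: no
  /16 153.128.0.0: MATCH
  /0 0.0.0.0: MATCH
Selected: next-hop 155.33.59.15 via wlan0 (matched /16)


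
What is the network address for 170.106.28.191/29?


IP:   10101010.01101010.00011100.10111111
Mask: 11111111.11111111.11111111.11111000
AND operation:
Net:  10101010.01101010.00011100.10111000
Network: 170.106.28.184/29


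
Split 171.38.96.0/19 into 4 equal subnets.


New prefix = 19 + 2 = 21
Each subnet has 2048 addresses
  171.38.96.0/21
  171.38.104.0/21
  171.38.112.0/21
  171.38.120.0/21
Subnets: 171.38.96.0/21, 171.38.104.0/21, 171.38.112.0/21, 171.38.120.0/21


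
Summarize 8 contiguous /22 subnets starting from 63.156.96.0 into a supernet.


Original prefix: /22
Number of subnets: 8 = 2^3
New prefix = 22 - 3 = 19
Supernet: 63.156.96.0/19


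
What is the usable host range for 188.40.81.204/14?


Network: 188.40.0.0
Broadcast: 188.43.255.255
First usable = network + 1
Last usable = broadcast - 1
Range: 188.40.0.1 to 188.43.255.254


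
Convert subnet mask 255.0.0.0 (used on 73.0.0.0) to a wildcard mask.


Subnet mask: 255.0.0.0
Wildcard = 255.255.255.255 - subnet mask
255 - 255 = 0
255 - 0 = 255
255 - 0 = 255
255 - 0 = 255
Wildcard: 0.255.255.255


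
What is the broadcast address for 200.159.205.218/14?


Network: 200.156.0.0/14
Host bits = 18
Set all host bits to 1:
Broadcast: 200.159.255.255


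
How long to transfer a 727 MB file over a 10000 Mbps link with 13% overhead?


Effective throughput = 10000 * (1 - 13/100) = 8700 Mbps
File size in Mb = 727 * 8 = 5816 Mb
Time = 5816 / 8700
Time = 0.6685 seconds


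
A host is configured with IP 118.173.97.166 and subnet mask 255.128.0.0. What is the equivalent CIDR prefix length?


Binary: 11111111.10000000.00000000.00000000
Count leading 1s
Prefix: /9


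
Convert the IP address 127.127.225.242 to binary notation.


127 = 01111111
127 = 01111111
225 = 11100001
242 = 11110010
Binary: 01111111.01111111.11100001.11110010


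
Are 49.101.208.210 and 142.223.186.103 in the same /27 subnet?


Mask: 255.255.255.224
49.101.208.210 AND mask = 49.101.208.192
142.223.186.103 AND mask = 142.223.186.96
No, different subnets (49.101.208.192 vs 142.223.186.96)


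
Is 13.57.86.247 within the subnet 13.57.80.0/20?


Subnet network: 13.57.80.0
Test IP AND mask: 13.57.80.0
Yes, 13.57.86.247 is in 13.57.80.0/20


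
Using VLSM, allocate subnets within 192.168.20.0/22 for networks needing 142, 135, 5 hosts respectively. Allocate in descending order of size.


142 hosts -> /24 (254 usable): 192.168.20.0/24
135 hosts -> /24 (254 usable): 192.168.21.0/24
5 hosts -> /29 (6 usable): 192.168.22.0/29
Allocation: 192.168.20.0/24 (142 hosts, 254 usable); 192.168.21.0/24 (135 hosts, 254 usable); 192.168.22.0/29 (5 hosts, 6 usable)


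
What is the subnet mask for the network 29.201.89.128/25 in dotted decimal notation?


/25 means 25 network bits, 7 host bits
Binary: 11111111111111111111111110000000
Mask: 255.255.255.128


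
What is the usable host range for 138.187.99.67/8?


Network: 138.0.0.0
Broadcast: 138.255.255.255
First usable = network + 1
Last usable = broadcast - 1
Range: 138.0.0.1 to 138.255.255.254


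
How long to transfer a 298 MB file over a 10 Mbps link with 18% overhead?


Effective throughput = 10 * (1 - 18/100) = 8.2 Mbps
File size in Mb = 298 * 8 = 2384 Mb
Time = 2384 / 8.2
Time = 290.7317 seconds


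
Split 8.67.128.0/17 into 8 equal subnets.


New prefix = 17 + 3 = 20
Each subnet has 4096 addresses
  8.67.128.0/20
  8.67.144.0/20
  8.67.160.0/20
  8.67.176.0/20
  8.67.192.0/20
  8.67.208.0/20
  8.67.224.0/20
  8.67.240.0/20
Subnets: 8.67.128.0/20, 8.67.144.0/20, 8.67.160.0/20, 8.67.176.0/20, 8.67.192.0/20, 8.67.208.0/20, 8.67.224.0/20, 8.67.240.0/20


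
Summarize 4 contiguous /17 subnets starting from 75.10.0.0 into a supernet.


Original prefix: /17
Number of subnets: 4 = 2^2
New prefix = 17 - 2 = 15
Supernet: 75.10.0.0/15


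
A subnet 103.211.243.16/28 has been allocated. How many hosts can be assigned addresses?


Host bits = 32 - 28 = 4
Total addresses = 2^4 = 16
Usable = total - 2 (network and broadcast)
Usable hosts: 14


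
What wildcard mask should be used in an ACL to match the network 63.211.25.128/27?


Subnet mask: 255.255.255.224
Wildcard = 255.255.255.255 - subnet mask
255 - 255 = 0
255 - 255 = 0
255 - 255 = 0
255 - 224 = 31
Wildcard: 0.0.0.31


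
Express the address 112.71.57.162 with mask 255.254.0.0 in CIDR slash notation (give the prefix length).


Binary: 11111111.11111110.00000000.00000000
Count leading 1s
Prefix: /15


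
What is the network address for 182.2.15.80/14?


IP:   10110110.00000010.00001111.01010000
Mask: 11111111.11111100.00000000.00000000
AND operation:
Net:  10110110.00000000.00000000.00000000
Network: 182.0.0.0/14


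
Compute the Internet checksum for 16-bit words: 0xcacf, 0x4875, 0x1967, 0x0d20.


Sum all words (with carry folding):
+ 0xcacf = 0xcacf
+ 0x4875 = 0x1345
+ 0x1967 = 0x2cac
+ 0x0d20 = 0x39cc
One's complement: ~0x39cc
Checksum = 0xc633


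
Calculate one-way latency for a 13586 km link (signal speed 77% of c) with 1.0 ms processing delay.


Speed = 0.77 * 3e5 km/s = 231000 km/s
Propagation delay = 13586 / 231000 = 0.0588 s = 58.8139 ms
Processing delay = 1.0 ms
Total one-way latency = 59.8139 ms


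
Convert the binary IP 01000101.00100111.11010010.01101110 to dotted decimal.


01000101 = 69
00100111 = 39
11010010 = 210
01101110 = 110
IP: 69.39.210.110


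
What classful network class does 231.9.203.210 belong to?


First octet: 231
Binary: 11100111
1110xxxx -> Class D (224-239)
Class D (multicast), default mask N/A


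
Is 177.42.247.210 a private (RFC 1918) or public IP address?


RFC 1918 private ranges:
  10.0.0.0/8 (10.0.0.0 - 10.255.255.255)
  172.16.0.0/12 (172.16.0.0 - 172.31.255.255)
  192.168.0.0/16 (192.168.0.0 - 192.168.255.255)
Public (not in any RFC 1918 range)


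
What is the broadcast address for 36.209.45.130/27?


Network: 36.209.45.128/27
Host bits = 5
Set all host bits to 1:
Broadcast: 36.209.45.159


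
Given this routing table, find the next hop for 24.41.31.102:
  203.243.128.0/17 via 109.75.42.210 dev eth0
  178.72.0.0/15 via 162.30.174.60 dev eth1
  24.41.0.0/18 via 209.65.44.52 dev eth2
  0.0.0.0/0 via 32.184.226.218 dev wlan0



Longest prefix match for 24.41.31.102:
  /17 203.243.128.0: no
  /15 178.72.0.0: no
  /18 24.41.0.0: MATCH
  /0 0.0.0.0: MATCH
Selected: next-hop 209.65.44.52 via eth2 (matched /18)


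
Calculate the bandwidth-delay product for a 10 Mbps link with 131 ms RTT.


BDP = bandwidth * RTT
= 10 Mbps * 131 ms
= 10 * 1e6 * 131 / 1000 bits
= 1310000 bits
= 163750 bytes
= 159.9121 KB
BDP = 1310000 bits (163750 bytes)


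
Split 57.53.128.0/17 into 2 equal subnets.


New prefix = 17 + 1 = 18
Each subnet has 16384 addresses
  57.53.128.0/18
  57.53.192.0/18
Subnets: 57.53.128.0/18, 57.53.192.0/18


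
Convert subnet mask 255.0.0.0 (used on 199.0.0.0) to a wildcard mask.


Subnet mask: 255.0.0.0
Wildcard = 255.255.255.255 - subnet mask
255 - 255 = 0
255 - 0 = 255
255 - 0 = 255
255 - 0 = 255
Wildcard: 0.255.255.255


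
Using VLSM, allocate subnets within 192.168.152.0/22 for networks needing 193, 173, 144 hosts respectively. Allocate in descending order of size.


193 hosts -> /24 (254 usable): 192.168.152.0/24
173 hosts -> /24 (254 usable): 192.168.153.0/24
144 hosts -> /24 (254 usable): 192.168.154.0/24
Allocation: 192.168.152.0/24 (193 hosts, 254 usable); 192.168.153.0/24 (173 hosts, 254 usable); 192.168.154.0/24 (144 hosts, 254 usable)


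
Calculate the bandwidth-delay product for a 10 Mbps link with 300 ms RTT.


BDP = bandwidth * RTT
= 10 Mbps * 300 ms
= 10 * 1e6 * 300 / 1000 bits
= 3000000 bits
= 375000 bytes
= 366.2109 KB
BDP = 3000000 bits (375000 bytes)


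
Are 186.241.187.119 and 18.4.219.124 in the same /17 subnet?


Mask: 255.255.128.0
186.241.187.119 AND mask = 186.241.128.0
18.4.219.124 AND mask = 18.4.128.0
No, different subnets (186.241.128.0 vs 18.4.128.0)


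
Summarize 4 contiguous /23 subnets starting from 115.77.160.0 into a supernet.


Original prefix: /23
Number of subnets: 4 = 2^2
New prefix = 23 - 2 = 21
Supernet: 115.77.160.0/21


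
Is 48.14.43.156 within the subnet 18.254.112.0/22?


Subnet network: 18.254.112.0
Test IP AND mask: 48.14.40.0
No, 48.14.43.156 is not in 18.254.112.0/22


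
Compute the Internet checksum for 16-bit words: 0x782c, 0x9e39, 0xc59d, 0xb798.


Sum all words (with carry folding):
+ 0x782c = 0x782c
+ 0x9e39 = 0x1666
+ 0xc59d = 0xdc03
+ 0xb798 = 0x939c
One's complement: ~0x939c
Checksum = 0x6c63


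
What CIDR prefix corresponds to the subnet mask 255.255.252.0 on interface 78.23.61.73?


Binary: 11111111.11111111.11111100.00000000
Count leading 1s
Prefix: /22


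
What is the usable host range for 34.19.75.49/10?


Network: 34.0.0.0
Broadcast: 34.63.255.255
First usable = network + 1
Last usable = broadcast - 1
Range: 34.0.0.1 to 34.63.255.254


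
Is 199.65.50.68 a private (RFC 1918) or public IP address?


RFC 1918 private ranges:
  10.0.0.0/8 (10.0.0.0 - 10.255.255.255)
  172.16.0.0/12 (172.16.0.0 - 172.31.255.255)
  192.168.0.0/16 (192.168.0.0 - 192.168.255.255)
Public (not in any RFC 1918 range)


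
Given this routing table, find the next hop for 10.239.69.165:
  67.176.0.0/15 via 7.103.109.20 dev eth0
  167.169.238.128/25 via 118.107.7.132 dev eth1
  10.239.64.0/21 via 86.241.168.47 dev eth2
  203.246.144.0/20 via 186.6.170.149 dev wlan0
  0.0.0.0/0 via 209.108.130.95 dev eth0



Longest prefix match for 10.239.69.165:
  /15 67.176.0.0: no
  /25 167.169.238.128: no
  /21 10.239.64.0: MATCH
  /20 203.246.144.0: no
  /0 0.0.0.0: MATCH
Selected: next-hop 86.241.168.47 via eth2 (matched /21)


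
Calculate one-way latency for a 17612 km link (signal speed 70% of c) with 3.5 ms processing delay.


Speed = 0.7 * 3e5 km/s = 210000 km/s
Propagation delay = 17612 / 210000 = 0.0839 s = 83.8667 ms
Processing delay = 3.5 ms
Total one-way latency = 87.3667 ms


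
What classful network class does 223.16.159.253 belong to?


First octet: 223
Binary: 11011111
110xxxxx -> Class C (192-223)
Class C, default mask 255.255.255.0 (/24)


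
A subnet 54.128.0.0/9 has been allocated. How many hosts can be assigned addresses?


Host bits = 32 - 9 = 23
Total addresses = 2^23 = 8388608
Usable = total - 2 (network and broadcast)
Usable hosts: 8388606


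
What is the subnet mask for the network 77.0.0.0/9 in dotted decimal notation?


/9 means 9 network bits, 23 host bits
Binary: 11111111100000000000000000000000
Mask: 255.128.0.0


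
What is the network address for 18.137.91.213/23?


IP:   00010010.10001001.01011011.11010101
Mask: 11111111.11111111.11111110.00000000
AND operation:
Net:  00010010.10001001.01011010.00000000
Network: 18.137.90.0/23


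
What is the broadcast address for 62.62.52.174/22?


Network: 62.62.52.0/22
Host bits = 10
Set all host bits to 1:
Broadcast: 62.62.55.255


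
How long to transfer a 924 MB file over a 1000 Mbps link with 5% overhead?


Effective throughput = 1000 * (1 - 5/100) = 950 Mbps
File size in Mb = 924 * 8 = 7392 Mb
Time = 7392 / 950
Time = 7.7811 seconds


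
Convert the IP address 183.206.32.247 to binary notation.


183 = 10110111
206 = 11001110
32 = 00100000
247 = 11110111
Binary: 10110111.11001110.00100000.11110111


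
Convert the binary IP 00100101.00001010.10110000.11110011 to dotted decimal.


00100101 = 37
00001010 = 10
10110000 = 176
11110011 = 243
IP: 37.10.176.243


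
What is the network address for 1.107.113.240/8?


IP:   00000001.01101011.01110001.11110000
Mask: 11111111.00000000.00000000.00000000
AND operation:
Net:  00000001.00000000.00000000.00000000
Network: 1.0.0.0/8


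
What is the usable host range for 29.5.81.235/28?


Network: 29.5.81.224
Broadcast: 29.5.81.239
First usable = network + 1
Last usable = broadcast - 1
Range: 29.5.81.225 to 29.5.81.238


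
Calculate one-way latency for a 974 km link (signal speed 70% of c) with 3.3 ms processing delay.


Speed = 0.7 * 3e5 km/s = 210000 km/s
Propagation delay = 974 / 210000 = 0.0046 s = 4.6381 ms
Processing delay = 3.3 ms
Total one-way latency = 7.9381 ms


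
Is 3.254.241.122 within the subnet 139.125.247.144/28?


Subnet network: 139.125.247.144
Test IP AND mask: 3.254.241.112
No, 3.254.241.122 is not in 139.125.247.144/28


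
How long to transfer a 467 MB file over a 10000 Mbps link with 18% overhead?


Effective throughput = 10000 * (1 - 18/100) = 8200 Mbps
File size in Mb = 467 * 8 = 3736 Mb
Time = 3736 / 8200
Time = 0.4556 seconds


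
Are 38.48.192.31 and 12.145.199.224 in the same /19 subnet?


Mask: 255.255.224.0
38.48.192.31 AND mask = 38.48.192.0
12.145.199.224 AND mask = 12.145.192.0
No, different subnets (38.48.192.0 vs 12.145.192.0)


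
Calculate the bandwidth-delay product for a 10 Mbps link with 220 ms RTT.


BDP = bandwidth * RTT
= 10 Mbps * 220 ms
= 10 * 1e6 * 220 / 1000 bits
= 2200000 bits
= 275000 bytes
= 268.5547 KB
BDP = 2200000 bits (275000 bytes)


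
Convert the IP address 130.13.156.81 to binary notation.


130 = 10000010
13 = 00001101
156 = 10011100
81 = 01010001
Binary: 10000010.00001101.10011100.01010001


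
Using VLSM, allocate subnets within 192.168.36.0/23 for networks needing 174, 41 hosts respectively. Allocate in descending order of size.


174 hosts -> /24 (254 usable): 192.168.36.0/24
41 hosts -> /26 (62 usable): 192.168.37.0/26
Allocation: 192.168.36.0/24 (174 hosts, 254 usable); 192.168.37.0/26 (41 hosts, 62 usable)


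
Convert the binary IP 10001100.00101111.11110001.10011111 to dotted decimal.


10001100 = 140
00101111 = 47
11110001 = 241
10011111 = 159
IP: 140.47.241.159


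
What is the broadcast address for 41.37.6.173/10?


Network: 41.0.0.0/10
Host bits = 22
Set all host bits to 1:
Broadcast: 41.63.255.255


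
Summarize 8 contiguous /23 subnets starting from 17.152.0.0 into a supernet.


Original prefix: /23
Number of subnets: 8 = 2^3
New prefix = 23 - 3 = 20
Supernet: 17.152.0.0/20


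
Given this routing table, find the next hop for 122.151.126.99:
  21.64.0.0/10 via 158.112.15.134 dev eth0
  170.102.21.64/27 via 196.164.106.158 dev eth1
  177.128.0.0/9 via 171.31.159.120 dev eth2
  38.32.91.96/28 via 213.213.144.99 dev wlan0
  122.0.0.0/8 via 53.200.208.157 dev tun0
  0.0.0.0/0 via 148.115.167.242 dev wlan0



Longest prefix match for 122.151.126.99:
  /10 21.64.0.0: no
  /27 170.102.21.64: no
  /9 177.128.0.0: no
  /28 38.32.91.96: no
  /8 122.0.0.0: MATCH
  /0 0.0.0.0: MATCH
Selected: next-hop 53.200.208.157 via tun0 (matched /8)


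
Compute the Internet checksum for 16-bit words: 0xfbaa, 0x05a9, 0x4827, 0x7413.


Sum all words (with carry folding):
+ 0xfbaa = 0xfbaa
+ 0x05a9 = 0x0154
+ 0x4827 = 0x497b
+ 0x7413 = 0xbd8e
One's complement: ~0xbd8e
Checksum = 0x4271


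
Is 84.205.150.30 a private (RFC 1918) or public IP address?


RFC 1918 private ranges:
  10.0.0.0/8 (10.0.0.0 - 10.255.255.255)
  172.16.0.0/12 (172.16.0.0 - 172.31.255.255)
  192.168.0.0/16 (192.168.0.0 - 192.168.255.255)
Public (not in any RFC 1918 range)


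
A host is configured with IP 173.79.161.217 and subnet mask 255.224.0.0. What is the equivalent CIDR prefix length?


Binary: 11111111.11100000.00000000.00000000
Count leading 1s
Prefix: /11


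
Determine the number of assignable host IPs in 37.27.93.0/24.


Host bits = 32 - 24 = 8
Total addresses = 2^8 = 256
Usable = total - 2 (network and broadcast)
Usable hosts: 254


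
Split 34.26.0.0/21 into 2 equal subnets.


New prefix = 21 + 1 = 22
Each subnet has 1024 addresses
  34.26.0.0/22
  34.26.4.0/22
Subnets: 34.26.0.0/22, 34.26.4.0/22


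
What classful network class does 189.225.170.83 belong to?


First octet: 189
Binary: 10111101
10xxxxxx -> Class B (128-191)
Class B, default mask 255.255.0.0 (/16)


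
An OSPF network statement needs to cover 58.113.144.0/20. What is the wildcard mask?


Subnet mask: 255.255.240.0
Wildcard = 255.255.255.255 - subnet mask
255 - 255 = 0
255 - 255 = 0
255 - 240 = 15
255 - 0 = 255
Wildcard: 0.0.15.255


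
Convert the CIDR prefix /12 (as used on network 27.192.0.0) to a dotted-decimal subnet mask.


/12 means 12 network bits, 20 host bits
Binary: 11111111111100000000000000000000
Mask: 255.240.0.0


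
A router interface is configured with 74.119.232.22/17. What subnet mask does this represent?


/17 means 17 network bits, 15 host bits
Binary: 11111111111111111000000000000000
Mask: 255.255.128.0


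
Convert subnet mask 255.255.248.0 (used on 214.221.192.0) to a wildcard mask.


Subnet mask: 255.255.248.0
Wildcard = 255.255.255.255 - subnet mask
255 - 255 = 0
255 - 255 = 0
255 - 248 = 7
255 - 0 = 255
Wildcard: 0.0.7.255


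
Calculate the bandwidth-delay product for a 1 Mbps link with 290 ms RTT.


BDP = bandwidth * RTT
= 1 Mbps * 290 ms
= 1 * 1e6 * 290 / 1000 bits
= 290000 bits
= 36250 bytes
= 35.4004 KB
BDP = 290000 bits (36250 bytes)


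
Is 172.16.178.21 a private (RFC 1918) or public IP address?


RFC 1918 private ranges:
  10.0.0.0/8 (10.0.0.0 - 10.255.255.255)
  172.16.0.0/12 (172.16.0.0 - 172.31.255.255)
  192.168.0.0/16 (192.168.0.0 - 192.168.255.255)
Private (in 172.16.0.0/12)


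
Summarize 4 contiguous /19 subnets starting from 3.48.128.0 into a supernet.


Original prefix: /19
Number of subnets: 4 = 2^2
New prefix = 19 - 2 = 17
Supernet: 3.48.128.0/17


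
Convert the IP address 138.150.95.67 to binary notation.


138 = 10001010
150 = 10010110
95 = 01011111
67 = 01000011
Binary: 10001010.10010110.01011111.01000011


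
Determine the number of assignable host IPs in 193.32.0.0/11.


Host bits = 32 - 11 = 21
Total addresses = 2^21 = 2097152
Usable = total - 2 (network and broadcast)
Usable hosts: 2097150


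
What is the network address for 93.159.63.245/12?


IP:   01011101.10011111.00111111.11110101
Mask: 11111111.11110000.00000000.00000000
AND operation:
Net:  01011101.10010000.00000000.00000000
Network: 93.144.0.0/12


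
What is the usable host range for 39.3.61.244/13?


Network: 39.0.0.0
Broadcast: 39.7.255.255
First usable = network + 1
Last usable = broadcast - 1
Range: 39.0.0.1 to 39.7.255.254


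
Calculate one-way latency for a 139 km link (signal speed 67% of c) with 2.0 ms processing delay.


Speed = 0.67 * 3e5 km/s = 201000 km/s
Propagation delay = 139 / 201000 = 0.0007 s = 0.6915 ms
Processing delay = 2.0 ms
Total one-way latency = 2.6915 ms


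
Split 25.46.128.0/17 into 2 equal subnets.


New prefix = 17 + 1 = 18
Each subnet has 16384 addresses
  25.46.128.0/18
  25.46.192.0/18
Subnets: 25.46.128.0/18, 25.46.192.0/18


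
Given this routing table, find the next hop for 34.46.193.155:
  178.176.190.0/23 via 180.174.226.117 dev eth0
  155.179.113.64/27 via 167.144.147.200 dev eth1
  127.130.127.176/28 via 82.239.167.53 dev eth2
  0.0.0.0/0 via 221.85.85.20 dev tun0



Longest prefix match for 34.46.193.155:
  /23 178.176.190.0: no
  /27 155.179.113.64: no
  /28 127.130.127.176: no
  /0 0.0.0.0: MATCH
Selected: next-hop 221.85.85.20 via tun0 (matched /0)


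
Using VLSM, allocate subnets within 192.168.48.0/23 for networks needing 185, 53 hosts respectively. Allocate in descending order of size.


185 hosts -> /24 (254 usable): 192.168.48.0/24
53 hosts -> /26 (62 usable): 192.168.49.0/26
Allocation: 192.168.48.0/24 (185 hosts, 254 usable); 192.168.49.0/26 (53 hosts, 62 usable)


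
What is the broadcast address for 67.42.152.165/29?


Network: 67.42.152.160/29
Host bits = 3
Set all host bits to 1:
Broadcast: 67.42.152.167


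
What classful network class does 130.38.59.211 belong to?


First octet: 130
Binary: 10000010
10xxxxxx -> Class B (128-191)
Class B, default mask 255.255.0.0 (/16)


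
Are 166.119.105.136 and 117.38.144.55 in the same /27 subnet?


Mask: 255.255.255.224
166.119.105.136 AND mask = 166.119.105.128
117.38.144.55 AND mask = 117.38.144.32
No, different subnets (166.119.105.128 vs 117.38.144.32)


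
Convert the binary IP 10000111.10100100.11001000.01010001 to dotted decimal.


10000111 = 135
10100100 = 164
11001000 = 200
01010001 = 81
IP: 135.164.200.81


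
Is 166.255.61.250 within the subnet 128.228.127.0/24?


Subnet network: 128.228.127.0
Test IP AND mask: 166.255.61.0
No, 166.255.61.250 is not in 128.228.127.0/24


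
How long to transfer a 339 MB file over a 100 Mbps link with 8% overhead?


Effective throughput = 100 * (1 - 8/100) = 92 Mbps
File size in Mb = 339 * 8 = 2712 Mb
Time = 2712 / 92
Time = 29.4783 seconds


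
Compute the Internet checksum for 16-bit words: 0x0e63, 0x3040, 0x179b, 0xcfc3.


Sum all words (with carry folding):
+ 0x0e63 = 0x0e63
+ 0x3040 = 0x3ea3
+ 0x179b = 0x563e
+ 0xcfc3 = 0x2602
One's complement: ~0x2602
Checksum = 0xd9fd


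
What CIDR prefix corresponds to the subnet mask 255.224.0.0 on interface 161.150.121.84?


Binary: 11111111.11100000.00000000.00000000
Count leading 1s
Prefix: /11


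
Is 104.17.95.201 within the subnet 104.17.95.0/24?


Subnet network: 104.17.95.0
Test IP AND mask: 104.17.95.0
Yes, 104.17.95.201 is in 104.17.95.0/24


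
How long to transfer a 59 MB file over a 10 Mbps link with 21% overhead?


Effective throughput = 10 * (1 - 21/100) = 7.9 Mbps
File size in Mb = 59 * 8 = 472 Mb
Time = 472 / 7.9
Time = 59.7468 seconds


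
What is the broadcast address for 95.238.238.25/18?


Network: 95.238.192.0/18
Host bits = 14
Set all host bits to 1:
Broadcast: 95.238.255.255


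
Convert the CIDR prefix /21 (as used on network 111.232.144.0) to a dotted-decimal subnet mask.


/21 means 21 network bits, 11 host bits
Binary: 11111111111111111111100000000000
Mask: 255.255.248.0


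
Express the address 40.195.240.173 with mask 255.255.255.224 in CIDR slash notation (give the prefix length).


Binary: 11111111.11111111.11111111.11100000
Count leading 1s
Prefix: /27


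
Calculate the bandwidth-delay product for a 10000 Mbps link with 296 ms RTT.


BDP = bandwidth * RTT
= 10000 Mbps * 296 ms
= 10000 * 1e6 * 296 / 1000 bits
= 2960000000 bits
= 370000000 bytes
= 361328.125 KB
BDP = 2960000000 bits (370000000 bytes)


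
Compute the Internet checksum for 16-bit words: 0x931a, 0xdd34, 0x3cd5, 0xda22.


Sum all words (with carry folding):
+ 0x931a = 0x931a
+ 0xdd34 = 0x704f
+ 0x3cd5 = 0xad24
+ 0xda22 = 0x8747
One's complement: ~0x8747
Checksum = 0x78b8


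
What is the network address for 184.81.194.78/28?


IP:   10111000.01010001.11000010.01001110
Mask: 11111111.11111111.11111111.11110000
AND operation:
Net:  10111000.01010001.11000010.01000000
Network: 184.81.194.64/28


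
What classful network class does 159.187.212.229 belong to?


First octet: 159
Binary: 10011111
10xxxxxx -> Class B (128-191)
Class B, default mask 255.255.0.0 (/16)


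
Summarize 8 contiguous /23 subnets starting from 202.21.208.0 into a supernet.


Original prefix: /23
Number of subnets: 8 = 2^3
New prefix = 23 - 3 = 20
Supernet: 202.21.208.0/20


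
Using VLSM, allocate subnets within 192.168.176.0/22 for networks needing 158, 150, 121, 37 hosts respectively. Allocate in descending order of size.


158 hosts -> /24 (254 usable): 192.168.176.0/24
150 hosts -> /24 (254 usable): 192.168.177.0/24
121 hosts -> /25 (126 usable): 192.168.178.0/25
37 hosts -> /26 (62 usable): 192.168.178.128/26
Allocation: 192.168.176.0/24 (158 hosts, 254 usable); 192.168.177.0/24 (150 hosts, 254 usable); 192.168.178.0/25 (121 hosts, 126 usable); 192.168.178.128/26 (37 hosts, 62 usable)


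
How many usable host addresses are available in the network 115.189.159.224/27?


Host bits = 32 - 27 = 5
Total addresses = 2^5 = 32
Usable = total - 2 (network and broadcast)
Usable hosts: 30


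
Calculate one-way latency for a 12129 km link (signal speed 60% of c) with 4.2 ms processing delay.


Speed = 0.6 * 3e5 km/s = 180000 km/s
Propagation delay = 12129 / 180000 = 0.0674 s = 67.3833 ms
Processing delay = 4.2 ms
Total one-way latency = 71.5833 ms


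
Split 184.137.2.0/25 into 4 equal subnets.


New prefix = 25 + 2 = 27
Each subnet has 32 addresses
  184.137.2.0/27
  184.137.2.32/27
  184.137.2.64/27
  184.137.2.96/27
Subnets: 184.137.2.0/27, 184.137.2.32/27, 184.137.2.64/27, 184.137.2.96/27


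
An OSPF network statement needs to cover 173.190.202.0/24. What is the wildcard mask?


Subnet mask: 255.255.255.0
Wildcard = 255.255.255.255 - subnet mask
255 - 255 = 0
255 - 255 = 0
255 - 255 = 0
255 - 0 = 255
Wildcard: 0.0.0.255


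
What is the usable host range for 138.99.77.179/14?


Network: 138.96.0.0
Broadcast: 138.99.255.255
First usable = network + 1
Last usable = broadcast - 1
Range: 138.96.0.1 to 138.99.255.254


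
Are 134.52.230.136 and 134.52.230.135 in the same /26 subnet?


Mask: 255.255.255.192
134.52.230.136 AND mask = 134.52.230.128
134.52.230.135 AND mask = 134.52.230.128
Yes, same subnet (134.52.230.128)


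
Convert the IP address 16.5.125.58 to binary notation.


16 = 00010000
5 = 00000101
125 = 01111101
58 = 00111010
Binary: 00010000.00000101.01111101.00111010


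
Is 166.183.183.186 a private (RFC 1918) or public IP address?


RFC 1918 private ranges:
  10.0.0.0/8 (10.0.0.0 - 10.255.255.255)
  172.16.0.0/12 (172.16.0.0 - 172.31.255.255)
  192.168.0.0/16 (192.168.0.0 - 192.168.255.255)
Public (not in any RFC 1918 range)


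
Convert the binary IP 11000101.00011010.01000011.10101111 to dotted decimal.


11000101 = 197
00011010 = 26
01000011 = 67
10101111 = 175
IP: 197.26.67.175


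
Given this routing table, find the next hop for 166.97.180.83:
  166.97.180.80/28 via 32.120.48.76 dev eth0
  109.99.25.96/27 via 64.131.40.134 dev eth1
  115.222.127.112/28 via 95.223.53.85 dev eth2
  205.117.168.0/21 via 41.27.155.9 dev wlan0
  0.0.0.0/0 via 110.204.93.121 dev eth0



Longest prefix match for 166.97.180.83:
  /28 166.97.180.80: MATCH
  /27 109.99.25.96: no
  /28 115.222.127.112: no
  /21 205.117.168.0: no
  /0 0.0.0.0: MATCH
Selected: next-hop 32.120.48.76 via eth0 (matched /28)


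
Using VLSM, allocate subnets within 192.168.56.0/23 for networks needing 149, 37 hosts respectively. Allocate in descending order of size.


149 hosts -> /24 (254 usable): 192.168.56.0/24
37 hosts -> /26 (62 usable): 192.168.57.0/26
Allocation: 192.168.56.0/24 (149 hosts, 254 usable); 192.168.57.0/26 (37 hosts, 62 usable)


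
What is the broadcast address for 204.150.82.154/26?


Network: 204.150.82.128/26
Host bits = 6
Set all host bits to 1:
Broadcast: 204.150.82.191


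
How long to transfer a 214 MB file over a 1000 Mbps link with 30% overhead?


Effective throughput = 1000 * (1 - 30/100) = 700 Mbps
File size in Mb = 214 * 8 = 1712 Mb
Time = 1712 / 700
Time = 2.4457 seconds


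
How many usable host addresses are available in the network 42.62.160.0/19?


Host bits = 32 - 19 = 13
Total addresses = 2^13 = 8192
Usable = total - 2 (network and broadcast)
Usable hosts: 8190


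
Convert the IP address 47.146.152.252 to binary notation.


47 = 00101111
146 = 10010010
152 = 10011000
252 = 11111100
Binary: 00101111.10010010.10011000.11111100


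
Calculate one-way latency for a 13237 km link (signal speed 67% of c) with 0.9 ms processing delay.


Speed = 0.67 * 3e5 km/s = 201000 km/s
Propagation delay = 13237 / 201000 = 0.0659 s = 65.8557 ms
Processing delay = 0.9 ms
Total one-way latency = 66.7557 ms


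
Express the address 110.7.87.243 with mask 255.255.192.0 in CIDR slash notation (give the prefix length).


Binary: 11111111.11111111.11000000.00000000
Count leading 1s
Prefix: /18


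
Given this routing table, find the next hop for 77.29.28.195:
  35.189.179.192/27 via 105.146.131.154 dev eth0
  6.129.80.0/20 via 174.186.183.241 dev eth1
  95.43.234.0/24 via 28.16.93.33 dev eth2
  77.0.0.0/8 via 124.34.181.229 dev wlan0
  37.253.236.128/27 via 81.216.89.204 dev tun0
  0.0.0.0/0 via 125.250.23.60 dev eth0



Longest prefix match for 77.29.28.195:
  /27 35.189.179.192: no
  /20 6.129.80.0: no
  /24 95.43.234.0: no
  /8 77.0.0.0: MATCH
  /27 37.253.236.128: no
  /0 0.0.0.0: MATCH
Selected: next-hop 124.34.181.229 via wlan0 (matched /8)


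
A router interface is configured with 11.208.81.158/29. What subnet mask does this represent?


/29 means 29 network bits, 3 host bits
Binary: 11111111111111111111111111111000
Mask: 255.255.255.248


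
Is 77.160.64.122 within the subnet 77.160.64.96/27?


Subnet network: 77.160.64.96
Test IP AND mask: 77.160.64.96
Yes, 77.160.64.122 is in 77.160.64.96/27


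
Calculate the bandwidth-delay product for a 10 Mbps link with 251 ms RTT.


BDP = bandwidth * RTT
= 10 Mbps * 251 ms
= 10 * 1e6 * 251 / 1000 bits
= 2510000 bits
= 313750 bytes
= 306.3965 KB
BDP = 2510000 bits (313750 bytes)


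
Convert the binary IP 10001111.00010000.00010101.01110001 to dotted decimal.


10001111 = 143
00010000 = 16
00010101 = 21
01110001 = 113
IP: 143.16.21.113


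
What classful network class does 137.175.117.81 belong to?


First octet: 137
Binary: 10001001
10xxxxxx -> Class B (128-191)
Class B, default mask 255.255.0.0 (/16)


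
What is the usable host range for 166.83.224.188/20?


Network: 166.83.224.0
Broadcast: 166.83.239.255
First usable = network + 1
Last usable = broadcast - 1
Range: 166.83.224.1 to 166.83.239.254


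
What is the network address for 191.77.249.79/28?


IP:   10111111.01001101.11111001.01001111
Mask: 11111111.11111111.11111111.11110000
AND operation:
Net:  10111111.01001101.11111001.01000000
Network: 191.77.249.64/28


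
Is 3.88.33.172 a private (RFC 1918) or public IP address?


RFC 1918 private ranges:
  10.0.0.0/8 (10.0.0.0 - 10.255.255.255)
  172.16.0.0/12 (172.16.0.0 - 172.31.255.255)
  192.168.0.0/16 (192.168.0.0 - 192.168.255.255)
Public (not in any RFC 1918 range)


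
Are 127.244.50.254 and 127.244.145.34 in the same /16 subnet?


Mask: 255.255.0.0
127.244.50.254 AND mask = 127.244.0.0
127.244.145.34 AND mask = 127.244.0.0
Yes, same subnet (127.244.0.0)


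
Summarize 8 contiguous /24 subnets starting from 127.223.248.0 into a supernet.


Original prefix: /24
Number of subnets: 8 = 2^3
New prefix = 24 - 3 = 21
Supernet: 127.223.248.0/21


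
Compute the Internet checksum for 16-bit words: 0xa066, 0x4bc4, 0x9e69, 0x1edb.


Sum all words (with carry folding):
+ 0xa066 = 0xa066
+ 0x4bc4 = 0xec2a
+ 0x9e69 = 0x8a94
+ 0x1edb = 0xa96f
One's complement: ~0xa96f
Checksum = 0x5690


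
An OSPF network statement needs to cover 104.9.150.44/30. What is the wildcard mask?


Subnet mask: 255.255.255.252
Wildcard = 255.255.255.255 - subnet mask
255 - 255 = 0
255 - 255 = 0
255 - 255 = 0
255 - 252 = 3
Wildcard: 0.0.0.3


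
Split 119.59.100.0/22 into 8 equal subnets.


New prefix = 22 + 3 = 25
Each subnet has 128 addresses
  119.59.100.0/25
  119.59.100.128/25
  119.59.101.0/25
  119.59.101.128/25
  119.59.102.0/25
  119.59.102.128/25
  119.59.103.0/25
  119.59.103.128/25
Subnets: 119.59.100.0/25, 119.59.100.128/25, 119.59.101.0/25, 119.59.101.128/25, 119.59.102.0/25, 119.59.102.128/25, 119.59.103.0/25, 119.59.103.128/25


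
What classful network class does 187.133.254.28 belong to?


First octet: 187
Binary: 10111011
10xxxxxx -> Class B (128-191)
Class B, default mask 255.255.0.0 (/16)


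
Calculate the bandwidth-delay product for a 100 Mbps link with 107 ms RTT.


BDP = bandwidth * RTT
= 100 Mbps * 107 ms
= 100 * 1e6 * 107 / 1000 bits
= 10700000 bits
= 1337500 bytes
= 1306.1523 KB
BDP = 10700000 bits (1337500 bytes)


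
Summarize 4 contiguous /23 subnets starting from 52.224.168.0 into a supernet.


Original prefix: /23
Number of subnets: 4 = 2^2
New prefix = 23 - 2 = 21
Supernet: 52.224.168.0/21


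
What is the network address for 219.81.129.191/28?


IP:   11011011.01010001.10000001.10111111
Mask: 11111111.11111111.11111111.11110000
AND operation:
Net:  11011011.01010001.10000001.10110000
Network: 219.81.129.176/28


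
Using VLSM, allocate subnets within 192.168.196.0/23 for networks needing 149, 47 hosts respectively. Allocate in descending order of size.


149 hosts -> /24 (254 usable): 192.168.196.0/24
47 hosts -> /26 (62 usable): 192.168.197.0/26
Allocation: 192.168.196.0/24 (149 hosts, 254 usable); 192.168.197.0/26 (47 hosts, 62 usable)


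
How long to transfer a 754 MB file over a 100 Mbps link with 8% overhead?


Effective throughput = 100 * (1 - 8/100) = 92 Mbps
File size in Mb = 754 * 8 = 6032 Mb
Time = 6032 / 92
Time = 65.5652 seconds


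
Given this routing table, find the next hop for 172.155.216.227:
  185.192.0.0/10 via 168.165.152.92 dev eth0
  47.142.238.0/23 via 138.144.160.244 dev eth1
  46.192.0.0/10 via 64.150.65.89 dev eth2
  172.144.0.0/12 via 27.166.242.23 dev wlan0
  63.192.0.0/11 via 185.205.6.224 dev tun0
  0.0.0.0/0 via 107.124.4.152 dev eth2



Longest prefix match for 172.155.216.227:
  /10 185.192.0.0: no
  /23 47.142.238.0: no
  /10 46.192.0.0: no
  /12 172.144.0.0: MATCH
  /11 63.192.0.0: no
  /0 0.0.0.0: MATCH
Selected: next-hop 27.166.242.23 via wlan0 (matched /12)


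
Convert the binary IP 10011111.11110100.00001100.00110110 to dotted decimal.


10011111 = 159
11110100 = 244
00001100 = 12
00110110 = 54
IP: 159.244.12.54


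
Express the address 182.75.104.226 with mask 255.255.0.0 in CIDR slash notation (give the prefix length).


Binary: 11111111.11111111.00000000.00000000
Count leading 1s
Prefix: /16
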